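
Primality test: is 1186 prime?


1186 / 2 = 593 (exact division)
1186 is NOT prime.

No, 1186 is not prime


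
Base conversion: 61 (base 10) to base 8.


61 (base 10) = 61 (decimal)
61 (decimal) = 75 (base 8)


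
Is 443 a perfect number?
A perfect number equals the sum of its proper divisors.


Proper divisors of 443: 1
Sum = 1 = 1

No, 443 is not perfect (1 ≠ 443)


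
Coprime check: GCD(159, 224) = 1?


Euclidean algorithm:
224 = 1 * 159 + 65
159 = 2 * 65 + 29
65 = 2 * 29 + 7
29 = 4 * 7 + 1
7 = 7 * 1 + 0
GCD(159, 224) = 1

Yes, coprime (GCD = 1)


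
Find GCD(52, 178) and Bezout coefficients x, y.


Tabular extended Euclidean (each row: r = 52*s + 178*t):
r=52, s=1, t=0
r=178, s=0, t=1
q=0: r=52, s=1, t=0   [52*(1) + 178*(0) = 52]
q=3: r=22, s=-3, t=1   [52*(-3) + 178*(1) = 22]
q=2: r=8, s=7, t=-2   [52*(7) + 178*(-2) = 8]
q=2: r=6, s=-17, t=5   [52*(-17) + 178*(5) = 6]
q=1: r=2, s=24, t=-7   [52*(24) + 178*(-7) = 2]
q=3: r=0, s=-89, t=26   [52*(-89) + 178*(26) = 0]
GCD = 2; from the row with r=2: x=24, y=-7
Check: 52*(24) + 178*(-7) = 1248 - 1246 = 2

GCD = 2, x = 24, y = -7


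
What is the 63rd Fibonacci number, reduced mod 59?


F(k) mod 59 for k=1..63:
1, 1, 2, 3, 5, 8, 13, 21, 34, 55, 30, 26, 56, 23, 20, 43, 4, 47, 51, 39, 31, 11, 42, 53, 36, 30, 7, 37, 44, 22, 7, 29, 36, 6, 42, 48, 31, 20, 51, 12, 4, 16, 20, 36, 56, 33, 30, 4, 34, 38, 13, 51, 5, 56, 2, 58, 1, 0, 1, 1, 2, 3, 5
F(63) mod 59 = 5


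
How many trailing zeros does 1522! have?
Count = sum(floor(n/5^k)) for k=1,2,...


floor(1522/5) = 304
floor(1522/25) = 60
floor(1522/125) = 12
floor(1522/625) = 2
Total = 378

378 trailing zeros


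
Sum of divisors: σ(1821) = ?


Divisors of 1821: 1, 3, 607, 1821
Sum = 1 + 3 + 607 + 1821 = 2432

σ(1821) = 2432


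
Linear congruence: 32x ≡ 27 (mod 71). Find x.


GCD(32, 71) = 1, unique solution
a^(-1) mod 71 = 20
x = 20 * 27 mod 71 = 43

x ≡ 43 (mod 71)


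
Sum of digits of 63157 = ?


6 + 3 + 1 + 5 + 7 = 22


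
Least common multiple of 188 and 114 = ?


GCD(188, 114) = 2
LCM = 188*114/2 = 21432/2 = 10716

LCM = 10716


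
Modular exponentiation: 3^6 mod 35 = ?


3^1 mod 35 = 3
3^2 mod 35 = 9
3^3 mod 35 = 27
3^4 mod 35 = 11
3^5 mod 35 = 33
3^6 mod 35 = 29


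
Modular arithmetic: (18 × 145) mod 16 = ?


18 × 145 = 2610
2610 mod 16 = 2


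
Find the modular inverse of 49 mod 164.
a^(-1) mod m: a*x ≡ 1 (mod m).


Use the extended Euclidean algorithm on (164, 49); each row r = 164*s + 49*t:
r=164, s=1, t=0
r=49, s=0, t=1
q=3: r=17, s=1, t=-3   [164*(1) + 49*(-3) = 17]
q=2: r=15, s=-2, t=7   [164*(-2) + 49*(7) = 15]
q=1: r=2, s=3, t=-10   [164*(3) + 49*(-10) = 2]
q=7: r=1, s=-23, t=77   [164*(-23) + 49*(77) = 1]
q=2: r=0, s=49, t=-164   [164*(49) + 49*(-164) = 0]
GCD = 1 with t = 77, so 49*(77) ≡ 1 (mod 164)
Inverse = 77 mod 164 = 77
Check: 49 * 77 = 3773 ≡ 1 (mod 164)

49^(-1) ≡ 77 (mod 164)


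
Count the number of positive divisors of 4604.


4604 = 2^2 × 1151^1
d(4604) = (2+1) × (1+1) = 6

6 divisors


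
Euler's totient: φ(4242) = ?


4242 = 2 × 3 × 7 × 101
Prime factors: 2, 3, 7, 101
φ(4242) = 4242 × (1-1/2) × (1-1/3) × (1-1/7) × (1-1/101)
= 4242 × 1/2 × 2/3 × 6/7 × 100/101 = 1200

φ(4242) = 1200


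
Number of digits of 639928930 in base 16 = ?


639928930 in base 16 = 26248A62
Number of digits = 8

8 digits (base 16)


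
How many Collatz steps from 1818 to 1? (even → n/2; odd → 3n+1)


1818 → 909 → 2728 → 1364 → 682 → 341 → 1024 → 512 → 256 → 128 → 64 → 32 → 16 → 8 → 4 → 2 → 1
Total steps = 16

16 steps


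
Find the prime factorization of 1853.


1853 / 17 = 109
109 / 109 = 1
1853 = 17 × 109


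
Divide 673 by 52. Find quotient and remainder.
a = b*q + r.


673 = 52 * 12 + 49
Check: 624 + 49 = 673

q = 12, r = 49


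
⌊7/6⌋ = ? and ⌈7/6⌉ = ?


7/6 = 1.1667
floor = 1
ceil = 2

floor = 1, ceil = 2


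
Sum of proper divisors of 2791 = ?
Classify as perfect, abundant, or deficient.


Proper divisors: 1
Sum = 1 = 1
1 < 2791 → deficient

s(2791) = 1 (deficient)


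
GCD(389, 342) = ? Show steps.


389 = 1 * 342 + 47
342 = 7 * 47 + 13
47 = 3 * 13 + 8
13 = 1 * 8 + 5
8 = 1 * 5 + 3
5 = 1 * 3 + 2
3 = 1 * 2 + 1
2 = 2 * 1 + 0
GCD = 1


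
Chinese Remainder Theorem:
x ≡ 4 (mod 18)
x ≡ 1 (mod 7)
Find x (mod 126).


M = 18*7 = 126
M1 = M/18 = 7, M2 = M/7 = 18
M1^(-1) mod 18 = 13, M2^(-1) mod 7 = 2
x = 4*7*13 + 1*18*2 = 400
400 mod 126 = 22
Check: 22 mod 18 = 4 ✓, 22 mod 7 = 1 ✓

x ≡ 22 (mod 126)


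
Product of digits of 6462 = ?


6 × 4 × 6 × 2 = 288


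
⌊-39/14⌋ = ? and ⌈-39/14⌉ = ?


-39/14 = -2.7857
floor = -3
ceil = -2

floor = -3, ceil = -2


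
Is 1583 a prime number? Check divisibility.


Check divisors up to sqrt(1583) = 39.7869
No divisors found.
1583 is prime.

Yes, 1583 is prime


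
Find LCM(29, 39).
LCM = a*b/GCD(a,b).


GCD(29, 39) = 1
LCM = 29*39/1 = 1131/1 = 1131

LCM = 1131


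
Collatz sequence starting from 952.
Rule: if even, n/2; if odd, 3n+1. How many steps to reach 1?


952 → 476 → 238 → 119 → 358 → 179 → 538 → 269 → 808 → 404 → 202 → 101 → 304 → 152 → 76 → 38 → 19 → 58 → 29 → 88 → 44 → 22 → 11 → 34 → 17 → 52 → 26 → 13 → 40 → 20 → 10 → 5 → 16 → 8 → 4 → 2 → 1
Total steps = 36

36 steps


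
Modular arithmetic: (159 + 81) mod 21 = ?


159 + 81 = 240
240 mod 21 = 9


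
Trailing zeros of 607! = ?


floor(607/5) = 121
floor(607/25) = 24
floor(607/125) = 4
Total = 149

149 trailing zeros


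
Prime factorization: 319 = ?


319 / 11 = 29
29 / 29 = 1
319 = 11 × 29


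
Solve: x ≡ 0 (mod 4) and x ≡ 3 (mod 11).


M = 4*11 = 44
M1 = M/4 = 11, M2 = M/11 = 4
M1^(-1) mod 4 = 3, M2^(-1) mod 11 = 3
x = 0*11*3 + 3*4*3 = 36
36 mod 44 = 36
Check: 36 mod 4 = 0 ✓, 36 mod 11 = 3 ✓

x ≡ 36 (mod 44)


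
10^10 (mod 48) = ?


10^1 mod 48 = 10
10^2 mod 48 = 4
10^3 mod 48 = 40
10^4 mod 48 = 16
10^5 mod 48 = 16
10^6 mod 48 = 16
10^7 mod 48 = 16
10^8 mod 48 = 16
10^9 mod 48 = 16
10^10 mod 48 = 16


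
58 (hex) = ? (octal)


58 (base 16) = 88 (decimal)
88 (decimal) = 130 (base 8)


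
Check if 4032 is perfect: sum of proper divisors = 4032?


Proper divisors of 4032: 1, 2, 3, 4, 6, 7, 8, 9, 12, 14, 16, 18, 21, 24, 28, 32, 36, 42, 48, 56, 63, 64, 72, 84, 96, 112, 126, 144, 168, 192, 224, 252, 288, 336, 448, 504, 576, 672, 1008, 1344, 2016
Sum = 1 + 2 + 3 + 4 + 6 + 7 + 8 + 9 + 12 + 14 + 16 + 18 + 21 + 24 + 28 + 32 + 36 + 42 + 48 + 56 + 63 + 64 + 72 + 84 + 96 + 112 + 126 + 144 + 168 + 192 + 224 + 252 + 288 + 336 + 448 + 504 + 576 + 672 + 1008 + 1344 + 2016 = 9176

No, 4032 is not perfect (9176 ≠ 4032)


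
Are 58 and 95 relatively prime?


Euclidean algorithm:
95 = 1 * 58 + 37
58 = 1 * 37 + 21
37 = 1 * 21 + 16
21 = 1 * 16 + 5
16 = 3 * 5 + 1
5 = 5 * 1 + 0
GCD(58, 95) = 1

Yes, coprime (GCD = 1)


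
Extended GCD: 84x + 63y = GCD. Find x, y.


Tabular extended Euclidean (each row: r = 84*s + 63*t):
r=84, s=1, t=0
r=63, s=0, t=1
q=1: r=21, s=1, t=-1   [84*(1) + 63*(-1) = 21]
q=3: r=0, s=-3, t=4   [84*(-3) + 63*(4) = 0]
GCD = 21; from the row with r=21: x=1, y=-1
Check: 84*(1) + 63*(-1) = 84 - 63 = 21

GCD = 21, x = 1, y = -1


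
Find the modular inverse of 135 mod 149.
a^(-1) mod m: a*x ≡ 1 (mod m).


Use the extended Euclidean algorithm on (149, 135); each row r = 149*s + 135*t:
r=149, s=1, t=0
r=135, s=0, t=1
q=1: r=14, s=1, t=-1   [149*(1) + 135*(-1) = 14]
q=9: r=9, s=-9, t=10   [149*(-9) + 135*(10) = 9]
q=1: r=5, s=10, t=-11   [149*(10) + 135*(-11) = 5]
q=1: r=4, s=-19, t=21   [149*(-19) + 135*(21) = 4]
q=1: r=1, s=29, t=-32   [149*(29) + 135*(-32) = 1]
q=4: r=0, s=-135, t=149   [149*(-135) + 135*(149) = 0]
GCD = 1 with t = -32, so 135*(-32) ≡ 1 (mod 149)
Inverse = -32 mod 149 = 117
Check: 135 * 117 = 15795 ≡ 1 (mod 149)

135^(-1) ≡ 117 (mod 149)


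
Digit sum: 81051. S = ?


8 + 1 + 0 + 5 + 1 = 15


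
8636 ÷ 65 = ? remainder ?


8636 = 65 * 132 + 56
Check: 8580 + 56 = 8636

q = 132, r = 56


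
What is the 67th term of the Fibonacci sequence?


Sequence: 1, 1, 2, 3, 5, 8, 13, 21, 34, 55, 89, 144, 233, 377, 610, 987, 1597, 2584, 4181, 6765, 10946, 17711, 28657, 46368, 75025, 121393, 196418, 317811, 514229, 832040, 1346269, 2178309, 3524578, 5702887, 9227465, 14930352, 24157817, 39088169, 63245986, 102334155, 165580141, 267914296, 433494437, 701408733, 1134903170, 1836311903, 2971215073, 4807526976, 7778742049, 12586269025, 20365011074, 32951280099, 53316291173, 86267571272, 139583862445, 225851433717, 365435296162, 591286729879, 956722026041, 1548008755920, 2504730781961, 4052739537881, 6557470319842, 10610209857723, 17167680177565, 27777890035288, 44945570212853
F(67) = 44945570212853


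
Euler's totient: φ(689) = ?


689 = 13 × 53
Prime factors: 13, 53
φ(689) = 689 × (1-1/13) × (1-1/53)
= 689 × 12/13 × 52/53 = 624

φ(689) = 624


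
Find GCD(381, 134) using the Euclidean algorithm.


381 = 2 * 134 + 113
134 = 1 * 113 + 21
113 = 5 * 21 + 8
21 = 2 * 8 + 5
8 = 1 * 5 + 3
5 = 1 * 3 + 2
3 = 1 * 2 + 1
2 = 2 * 1 + 0
GCD = 1


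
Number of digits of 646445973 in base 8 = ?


646445973 in base 8 = 4641775625
Number of digits = 10

10 digits (base 8)


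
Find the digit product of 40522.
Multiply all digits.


4 × 0 × 5 × 2 × 2 = 0


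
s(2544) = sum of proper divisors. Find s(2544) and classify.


Proper divisors: 1, 2, 3, 4, 6, 8, 12, 16, 24, 48, 53, 106, 159, 212, 318, 424, 636, 848, 1272
Sum = 1 + 2 + 3 + 4 + 6 + 8 + 12 + 16 + 24 + 48 + 53 + 106 + 159 + 212 + 318 + 424 + 636 + 848 + 1272 = 4152
4152 > 2544 → abundant

s(2544) = 4152 (abundant)


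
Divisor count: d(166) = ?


166 = 2^1 × 83^1
d(166) = (1+1) × (1+1) = 4

4 divisors


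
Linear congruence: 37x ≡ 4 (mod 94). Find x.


GCD(37, 94) = 1, unique solution
a^(-1) mod 94 = 61
x = 61 * 4 mod 94 = 56

x ≡ 56 (mod 94)


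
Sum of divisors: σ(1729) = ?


Divisors of 1729: 1, 7, 13, 19, 91, 133, 247, 1729
Sum = 1 + 7 + 13 + 19 + 91 + 133 + 247 + 1729 = 2240

σ(1729) = 2240


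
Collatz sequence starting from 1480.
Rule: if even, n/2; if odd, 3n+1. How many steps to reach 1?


1480 → 740 → 370 → 185 → 556 → 278 → 139 → 418 → 209 → 628 → 314 → 157 → 472 → 236 → 118 → 59 → 178 → 89 → 268 → 134 → 67 → 202 → 101 → 304 → 152 → 76 → 38 → 19 → 58 → 29 → 88 → 44 → 22 → 11 → 34 → 17 → 52 → 26 → 13 → 40 → 20 → 10 → 5 → 16 → 8 → 4 → 2 → 1
Total steps = 47

47 steps


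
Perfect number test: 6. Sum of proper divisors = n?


Proper divisors of 6: 1, 2, 3
Sum = 1 + 2 + 3 = 6

Yes, 6 is perfect (6 = 6)


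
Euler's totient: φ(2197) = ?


2197 = 13^3
Prime factors: 13
φ(2197) = 2197 × (1-1/13)
= 2197 × 12/13 = 2028

φ(2197) = 2028


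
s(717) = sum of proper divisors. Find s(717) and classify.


Proper divisors: 1, 3, 239
Sum = 1 + 3 + 239 = 243
243 < 717 → deficient

s(717) = 243 (deficient)


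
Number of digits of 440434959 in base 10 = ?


440434959 has 9 digits in base 10
floor(log10(440434959)) + 1 = floor(8.6439) + 1 = 9

9 digits (base 10)


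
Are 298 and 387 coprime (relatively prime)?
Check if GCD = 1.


Euclidean algorithm:
387 = 1 * 298 + 89
298 = 3 * 89 + 31
89 = 2 * 31 + 27
31 = 1 * 27 + 4
27 = 6 * 4 + 3
4 = 1 * 3 + 1
3 = 3 * 1 + 0
GCD(298, 387) = 1

Yes, coprime (GCD = 1)


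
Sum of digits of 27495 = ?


2 + 7 + 4 + 9 + 5 = 27


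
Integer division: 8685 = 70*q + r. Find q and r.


8685 = 70 * 124 + 5
Check: 8680 + 5 = 8685

q = 124, r = 5


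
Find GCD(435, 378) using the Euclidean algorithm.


435 = 1 * 378 + 57
378 = 6 * 57 + 36
57 = 1 * 36 + 21
36 = 1 * 21 + 15
21 = 1 * 15 + 6
15 = 2 * 6 + 3
6 = 2 * 3 + 0
GCD = 3


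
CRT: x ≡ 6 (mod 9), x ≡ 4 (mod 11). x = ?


M = 9*11 = 99
M1 = M/9 = 11, M2 = M/11 = 9
M1^(-1) mod 9 = 5, M2^(-1) mod 11 = 5
x = 6*11*5 + 4*9*5 = 510
510 mod 99 = 15
Check: 15 mod 9 = 6 ✓, 15 mod 11 = 4 ✓

x ≡ 15 (mod 99)


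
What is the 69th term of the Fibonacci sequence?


Sequence: 1, 1, 2, 3, 5, 8, 13, 21, 34, 55, 89, 144, 233, 377, 610, 987, 1597, 2584, 4181, 6765, 10946, 17711, 28657, 46368, 75025, 121393, 196418, 317811, 514229, 832040, 1346269, 2178309, 3524578, 5702887, 9227465, 14930352, 24157817, 39088169, 63245986, 102334155, 165580141, 267914296, 433494437, 701408733, 1134903170, 1836311903, 2971215073, 4807526976, 7778742049, 12586269025, 20365011074, 32951280099, 53316291173, 86267571272, 139583862445, 225851433717, 365435296162, 591286729879, 956722026041, 1548008755920, 2504730781961, 4052739537881, 6557470319842, 10610209857723, 17167680177565, 27777890035288, 44945570212853, 72723460248141, 117669030460994
F(69) = 117669030460994


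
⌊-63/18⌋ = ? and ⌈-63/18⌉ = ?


-63/18 = -3.5000
floor = -4
ceil = -3

floor = -4, ceil = -3


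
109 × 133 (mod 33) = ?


109 × 133 = 14497
14497 mod 33 = 10


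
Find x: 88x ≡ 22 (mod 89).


GCD(88, 89) = 1, unique solution
a^(-1) mod 89 = 88
x = 88 * 22 mod 89 = 67

x ≡ 67 (mod 89)


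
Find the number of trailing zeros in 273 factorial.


floor(273/5) = 54
floor(273/25) = 10
floor(273/125) = 2
Total = 66

66 trailing zeros


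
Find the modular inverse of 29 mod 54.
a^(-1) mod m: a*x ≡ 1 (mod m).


Use the extended Euclidean algorithm on (54, 29); each row r = 54*s + 29*t:
r=54, s=1, t=0
r=29, s=0, t=1
q=1: r=25, s=1, t=-1   [54*(1) + 29*(-1) = 25]
q=1: r=4, s=-1, t=2   [54*(-1) + 29*(2) = 4]
q=6: r=1, s=7, t=-13   [54*(7) + 29*(-13) = 1]
q=4: r=0, s=-29, t=54   [54*(-29) + 29*(54) = 0]
GCD = 1 with t = -13, so 29*(-13) ≡ 1 (mod 54)
Inverse = -13 mod 54 = 41
Check: 29 * 41 = 1189 ≡ 1 (mod 54)

29^(-1) ≡ 41 (mod 54)


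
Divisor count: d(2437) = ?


2437 = 2437^1
d(2437) = (1+1) = 2

2 divisors


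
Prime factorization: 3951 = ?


3951 / 3 = 1317
1317 / 3 = 439
439 / 439 = 1
3951 = 3^2 × 439


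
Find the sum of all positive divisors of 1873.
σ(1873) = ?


Divisors of 1873: 1, 1873
Sum = 1 + 1873 = 1874

σ(1873) = 1874


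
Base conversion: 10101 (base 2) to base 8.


10101 (base 2) = 21 (decimal)
21 (decimal) = 25 (base 8)


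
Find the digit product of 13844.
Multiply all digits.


1 × 3 × 8 × 4 × 4 = 384


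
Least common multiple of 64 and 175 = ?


GCD(64, 175) = 1
LCM = 64*175/1 = 11200/1 = 11200

LCM = 11200


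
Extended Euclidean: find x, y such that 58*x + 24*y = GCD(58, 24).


Tabular extended Euclidean (each row: r = 58*s + 24*t):
r=58, s=1, t=0
r=24, s=0, t=1
q=2: r=10, s=1, t=-2   [58*(1) + 24*(-2) = 10]
q=2: r=4, s=-2, t=5   [58*(-2) + 24*(5) = 4]
q=2: r=2, s=5, t=-12   [58*(5) + 24*(-12) = 2]
q=2: r=0, s=-12, t=29   [58*(-12) + 24*(29) = 0]
GCD = 2; from the row with r=2: x=5, y=-12
Check: 58*(5) + 24*(-12) = 290 - 288 = 2

GCD = 2, x = 5, y = -12


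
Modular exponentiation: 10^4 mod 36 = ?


10^1 mod 36 = 10
10^2 mod 36 = 28
10^3 mod 36 = 28
10^4 mod 36 = 28


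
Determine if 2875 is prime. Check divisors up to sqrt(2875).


2875 / 5 = 575 (exact division)
2875 is NOT prime.

No, 2875 is not prime


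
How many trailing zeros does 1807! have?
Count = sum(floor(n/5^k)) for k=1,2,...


floor(1807/5) = 361
floor(1807/25) = 72
floor(1807/125) = 14
floor(1807/625) = 2
Total = 449

449 trailing zeros


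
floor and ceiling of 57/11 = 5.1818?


57/11 = 5.1818
floor = 5
ceil = 6

floor = 5, ceil = 6


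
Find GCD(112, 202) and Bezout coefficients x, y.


Tabular extended Euclidean (each row: r = 112*s + 202*t):
r=112, s=1, t=0
r=202, s=0, t=1
q=0: r=112, s=1, t=0   [112*(1) + 202*(0) = 112]
q=1: r=90, s=-1, t=1   [112*(-1) + 202*(1) = 90]
q=1: r=22, s=2, t=-1   [112*(2) + 202*(-1) = 22]
q=4: r=2, s=-9, t=5   [112*(-9) + 202*(5) = 2]
q=11: r=0, s=101, t=-56   [112*(101) + 202*(-56) = 0]
GCD = 2; from the row with r=2: x=-9, y=5
Check: 112*(-9) + 202*(5) = -1008 + 1010 = 2

GCD = 2, x = -9, y = 5


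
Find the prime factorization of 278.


278 / 2 = 139
139 / 139 = 1
278 = 2 × 139


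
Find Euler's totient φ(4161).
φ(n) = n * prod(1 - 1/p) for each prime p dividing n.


4161 = 3 × 19 × 73
Prime factors: 3, 19, 73
φ(4161) = 4161 × (1-1/3) × (1-1/19) × (1-1/73)
= 4161 × 2/3 × 18/19 × 72/73 = 2592

φ(4161) = 2592


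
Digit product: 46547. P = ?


4 × 6 × 5 × 4 × 7 = 3360


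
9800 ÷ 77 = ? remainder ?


9800 = 77 * 127 + 21
Check: 9779 + 21 = 9800

q = 127, r = 21


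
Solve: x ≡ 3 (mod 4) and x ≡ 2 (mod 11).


M = 4*11 = 44
M1 = M/4 = 11, M2 = M/11 = 4
M1^(-1) mod 4 = 3, M2^(-1) mod 11 = 3
x = 3*11*3 + 2*4*3 = 123
123 mod 44 = 35
Check: 35 mod 4 = 3 ✓, 35 mod 11 = 2 ✓

x ≡ 35 (mod 44)


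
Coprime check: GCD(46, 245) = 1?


Euclidean algorithm:
245 = 5 * 46 + 15
46 = 3 * 15 + 1
15 = 15 * 1 + 0
GCD(46, 245) = 1

Yes, coprime (GCD = 1)


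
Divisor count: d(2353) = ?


2353 = 13^1 × 181^1
d(2353) = (1+1) × (1+1) = 4

4 divisors


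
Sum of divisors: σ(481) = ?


Divisors of 481: 1, 13, 37, 481
Sum = 1 + 13 + 37 + 481 = 532

σ(481) = 532


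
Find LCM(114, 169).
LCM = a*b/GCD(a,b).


GCD(114, 169) = 1
LCM = 114*169/1 = 19266/1 = 19266

LCM = 19266


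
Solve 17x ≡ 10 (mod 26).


GCD(17, 26) = 1, unique solution
a^(-1) mod 26 = 23
x = 23 * 10 mod 26 = 22

x ≡ 22 (mod 26)


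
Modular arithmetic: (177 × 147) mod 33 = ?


177 × 147 = 26019
26019 mod 33 = 15


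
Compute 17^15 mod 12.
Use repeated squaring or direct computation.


17^1 mod 12 = 5
17^2 mod 12 = 1
17^3 mod 12 = 5
17^4 mod 12 = 1
17^5 mod 12 = 5
17^6 mod 12 = 1
17^7 mod 12 = 5
17^8 mod 12 = 1
17^9 mod 12 = 5
17^10 mod 12 = 1
17^11 mod 12 = 5
17^12 mod 12 = 1
17^13 mod 12 = 5
17^14 mod 12 = 1
17^15 mod 12 = 5


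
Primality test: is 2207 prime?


Check divisors up to sqrt(2207) = 46.9787
No divisors found.
2207 is prime.

Yes, 2207 is prime


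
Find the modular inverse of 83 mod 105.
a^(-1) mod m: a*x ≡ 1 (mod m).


Use the extended Euclidean algorithm on (105, 83); each row r = 105*s + 83*t:
r=105, s=1, t=0
r=83, s=0, t=1
q=1: r=22, s=1, t=-1   [105*(1) + 83*(-1) = 22]
q=3: r=17, s=-3, t=4   [105*(-3) + 83*(4) = 17]
q=1: r=5, s=4, t=-5   [105*(4) + 83*(-5) = 5]
q=3: r=2, s=-15, t=19   [105*(-15) + 83*(19) = 2]
q=2: r=1, s=34, t=-43   [105*(34) + 83*(-43) = 1]
q=2: r=0, s=-83, t=105   [105*(-83) + 83*(105) = 0]
GCD = 1 with t = -43, so 83*(-43) ≡ 1 (mod 105)
Inverse = -43 mod 105 = 62
Check: 83 * 62 = 5146 ≡ 1 (mod 105)

83^(-1) ≡ 62 (mod 105)


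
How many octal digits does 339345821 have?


339345821 in base 8 = 2416400635
Number of digits = 10

10 digits (base 8)


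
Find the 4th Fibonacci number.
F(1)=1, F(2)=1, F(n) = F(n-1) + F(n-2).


Sequence: 1, 1, 2, 3
F(4) = 3


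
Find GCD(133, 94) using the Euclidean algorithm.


133 = 1 * 94 + 39
94 = 2 * 39 + 16
39 = 2 * 16 + 7
16 = 2 * 7 + 2
7 = 3 * 2 + 1
2 = 2 * 1 + 0
GCD = 1


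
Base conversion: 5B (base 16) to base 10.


5B (base 16) = 91 (decimal)
91 (decimal) = 91 (base 10)


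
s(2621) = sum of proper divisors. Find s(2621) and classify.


Proper divisors: 1
Sum = 1 = 1
1 < 2621 → deficient

s(2621) = 1 (deficient)


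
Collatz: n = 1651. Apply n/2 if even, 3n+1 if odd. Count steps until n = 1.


1651 → 4954 → 2477 → 7432 → 3716 → 1858 → 929 → 2788 → 1394 → 697 → 2092 → 1046 → 523 → 1570 → 785 → 2356 → 1178 → 589 → 1768 → 884 → 442 → 221 → 664 → 332 → 166 → 83 → 250 → 125 → 376 → 188 → 94 → 47 → 142 → 71 → 214 → 107 → 322 → 161 → 484 → 242 → 121 → 364 → 182 → 91 → 274 → 137 → 412 → 206 → 103 → 310 → 155 → 466 → 233 → 700 → 350 → 175 → 526 → 263 → 790 → 395 → 1186 → 593 → 1780 → 890 → 445 → 1336 → 668 → 334 → 167 → 502 → 251 → 754 → 377 → 1132 → 566 → 283 → 850 → 425 → 1276 → 638 → 319 → 958 → 479 → 1438 → 719 → 2158 → 1079 → 3238 → 1619 → 4858 → 2429 → 7288 → 3644 → 1822 → 911 → 2734 → 1367 → 4102 → 2051 → 6154 → 3077 → 9232 → 4616 → 2308 → 1154 → 577 → 1732 → 866 → 433 → 1300 → 650 → 325 → 976 → 488 → 244 → 122 → 61 → 184 → 92 → 46 → 23 → 70 → 35 → 106 → 53 → 160 → 80 → 40 → 20 → 10 → 5 → 16 → 8 → 4 → 2 → 1
Total steps = 135

135 steps


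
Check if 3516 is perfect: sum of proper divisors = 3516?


Proper divisors of 3516: 1, 2, 3, 4, 6, 12, 293, 586, 879, 1172, 1758
Sum = 1 + 2 + 3 + 4 + 6 + 12 + 293 + 586 + 879 + 1172 + 1758 = 4716

No, 3516 is not perfect (4716 ≠ 3516)


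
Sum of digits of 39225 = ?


3 + 9 + 2 + 2 + 5 = 21


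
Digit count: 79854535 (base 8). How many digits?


79854535 in base 8 = 460475707
Number of digits = 9

9 digits (base 8)


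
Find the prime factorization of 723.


723 / 3 = 241
241 / 241 = 1
723 = 3 × 241


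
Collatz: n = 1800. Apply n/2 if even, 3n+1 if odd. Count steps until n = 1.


1800 → 900 → 450 → 225 → 676 → 338 → 169 → 508 → 254 → 127 → 382 → 191 → 574 → 287 → 862 → 431 → 1294 → 647 → 1942 → 971 → 2914 → 1457 → 4372 → 2186 → 1093 → 3280 → 1640 → 820 → 410 → 205 → 616 → 308 → 154 → 77 → 232 → 116 → 58 → 29 → 88 → 44 → 22 → 11 → 34 → 17 → 52 → 26 → 13 → 40 → 20 → 10 → 5 → 16 → 8 → 4 → 2 → 1
Total steps = 55

55 steps


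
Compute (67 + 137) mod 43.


67 + 137 = 204
204 mod 43 = 32


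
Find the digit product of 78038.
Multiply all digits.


7 × 8 × 0 × 3 × 8 = 0


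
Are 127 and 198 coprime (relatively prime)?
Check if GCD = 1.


Euclidean algorithm:
198 = 1 * 127 + 71
127 = 1 * 71 + 56
71 = 1 * 56 + 15
56 = 3 * 15 + 11
15 = 1 * 11 + 4
11 = 2 * 4 + 3
4 = 1 * 3 + 1
3 = 3 * 1 + 0
GCD(127, 198) = 1

Yes, coprime (GCD = 1)


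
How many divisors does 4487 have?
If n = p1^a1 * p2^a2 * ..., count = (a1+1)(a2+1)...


4487 = 7^1 × 641^1
d(4487) = (1+1) × (1+1) = 4

4 divisors


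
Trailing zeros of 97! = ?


floor(97/5) = 19
floor(97/25) = 3
Total = 22

22 trailing zeros


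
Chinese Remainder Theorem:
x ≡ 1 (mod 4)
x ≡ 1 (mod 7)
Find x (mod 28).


M = 4*7 = 28
M1 = M/4 = 7, M2 = M/7 = 4
M1^(-1) mod 4 = 3, M2^(-1) mod 7 = 2
x = 1*7*3 + 1*4*2 = 29
29 mod 28 = 1
Check: 1 mod 4 = 1 ✓, 1 mod 7 = 1 ✓

x ≡ 1 (mod 28)


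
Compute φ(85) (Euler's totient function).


85 = 5 × 17
Prime factors: 5, 17
φ(85) = 85 × (1-1/5) × (1-1/17)
= 85 × 4/5 × 16/17 = 64

φ(85) = 64


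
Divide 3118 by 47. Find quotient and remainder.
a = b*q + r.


3118 = 47 * 66 + 16
Check: 3102 + 16 = 3118

q = 66, r = 16


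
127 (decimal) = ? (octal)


127 (base 10) = 127 (decimal)
127 (decimal) = 177 (base 8)


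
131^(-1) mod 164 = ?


Use the extended Euclidean algorithm on (164, 131); each row r = 164*s + 131*t:
r=164, s=1, t=0
r=131, s=0, t=1
q=1: r=33, s=1, t=-1   [164*(1) + 131*(-1) = 33]
q=3: r=32, s=-3, t=4   [164*(-3) + 131*(4) = 32]
q=1: r=1, s=4, t=-5   [164*(4) + 131*(-5) = 1]
q=32: r=0, s=-131, t=164   [164*(-131) + 131*(164) = 0]
GCD = 1 with t = -5, so 131*(-5) ≡ 1 (mod 164)
Inverse = -5 mod 164 = 159
Check: 131 * 159 = 20829 ≡ 1 (mod 164)

131^(-1) ≡ 159 (mod 164)


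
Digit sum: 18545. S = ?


1 + 8 + 5 + 4 + 5 = 23


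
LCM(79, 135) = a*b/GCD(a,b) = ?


GCD(79, 135) = 1
LCM = 79*135/1 = 10665/1 = 10665

LCM = 10665


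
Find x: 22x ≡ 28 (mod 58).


GCD(22, 58) = 2 divides 28
Divide: 11x ≡ 14 (mod 29)
x ≡ 25 (mod 29)


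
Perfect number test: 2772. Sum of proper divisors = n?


Proper divisors of 2772: 1, 2, 3, 4, 6, 7, 9, 11, 12, 14, 18, 21, 22, 28, 33, 36, 42, 44, 63, 66, 77, 84, 99, 126, 132, 154, 198, 231, 252, 308, 396, 462, 693, 924, 1386
Sum = 1 + 2 + 3 + 4 + 6 + 7 + 9 + 11 + 12 + 14 + 18 + 21 + 22 + 28 + 33 + 36 + 42 + 44 + 63 + 66 + 77 + 84 + 99 + 126 + 132 + 154 + 198 + 231 + 252 + 308 + 396 + 462 + 693 + 924 + 1386 = 5964

No, 2772 is not perfect (5964 ≠ 2772)


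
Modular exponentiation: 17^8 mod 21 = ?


17^1 mod 21 = 17
17^2 mod 21 = 16
17^3 mod 21 = 20
17^4 mod 21 = 4
17^5 mod 21 = 5
17^6 mod 21 = 1
17^7 mod 21 = 17
17^8 mod 21 = 16


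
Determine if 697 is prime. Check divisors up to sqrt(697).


697 / 17 = 41 (exact division)
697 is NOT prime.

No, 697 is not prime


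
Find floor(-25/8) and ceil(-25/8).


-25/8 = -3.1250
floor = -4
ceil = -3

floor = -4, ceil = -3


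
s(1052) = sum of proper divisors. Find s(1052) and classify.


Proper divisors: 1, 2, 4, 263, 526
Sum = 1 + 2 + 4 + 263 + 526 = 796
796 < 1052 → deficient

s(1052) = 796 (deficient)


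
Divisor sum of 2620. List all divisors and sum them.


Divisors of 2620: 1, 2, 4, 5, 10, 20, 131, 262, 524, 655, 1310, 2620
Sum = 1 + 2 + 4 + 5 + 10 + 20 + 131 + 262 + 524 + 655 + 1310 + 2620 = 5544

σ(2620) = 5544


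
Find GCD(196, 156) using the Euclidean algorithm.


196 = 1 * 156 + 40
156 = 3 * 40 + 36
40 = 1 * 36 + 4
36 = 9 * 4 + 0
GCD = 4


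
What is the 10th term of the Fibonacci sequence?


Sequence: 1, 1, 2, 3, 5, 8, 13, 21, 34, 55
F(10) = 55


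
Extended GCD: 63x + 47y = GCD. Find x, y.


Tabular extended Euclidean (each row: r = 63*s + 47*t):
r=63, s=1, t=0
r=47, s=0, t=1
q=1: r=16, s=1, t=-1   [63*(1) + 47*(-1) = 16]
q=2: r=15, s=-2, t=3   [63*(-2) + 47*(3) = 15]
q=1: r=1, s=3, t=-4   [63*(3) + 47*(-4) = 1]
q=15: r=0, s=-47, t=63   [63*(-47) + 47*(63) = 0]
GCD = 1; from the row with r=1: x=3, y=-4
Check: 63*(3) + 47*(-4) = 189 - 188 = 1

GCD = 1, x = 3, y = -4


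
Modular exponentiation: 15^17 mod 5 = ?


15^1 mod 5 = 0
15^2 mod 5 = 0
15^3 mod 5 = 0
15^4 mod 5 = 0
15^5 mod 5 = 0
15^6 mod 5 = 0
15^7 mod 5 = 0
15^8 mod 5 = 0
15^9 mod 5 = 0
15^10 mod 5 = 0
15^11 mod 5 = 0
15^12 mod 5 = 0
15^13 mod 5 = 0
15^14 mod 5 = 0
15^15 mod 5 = 0
15^16 mod 5 = 0
15^17 mod 5 = 0


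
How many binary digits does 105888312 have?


105888312 in base 2 = 110010011111011101000111000
Number of digits = 27

27 digits (base 2)


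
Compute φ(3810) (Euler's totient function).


3810 = 2 × 3 × 5 × 127
Prime factors: 2, 3, 5, 127
φ(3810) = 3810 × (1-1/2) × (1-1/3) × (1-1/5) × (1-1/127)
= 3810 × 1/2 × 2/3 × 4/5 × 126/127 = 1008

φ(3810) = 1008


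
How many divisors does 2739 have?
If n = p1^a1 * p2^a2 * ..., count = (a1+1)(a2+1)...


2739 = 3^1 × 11^1 × 83^1
d(2739) = (1+1) × (1+1) × (1+1) = 8

8 divisors


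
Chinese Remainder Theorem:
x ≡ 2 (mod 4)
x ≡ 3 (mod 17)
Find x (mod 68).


M = 4*17 = 68
M1 = M/4 = 17, M2 = M/17 = 4
M1^(-1) mod 4 = 1, M2^(-1) mod 17 = 13
x = 2*17*1 + 3*4*13 = 190
190 mod 68 = 54
Check: 54 mod 4 = 2 ✓, 54 mod 17 = 3 ✓

x ≡ 54 (mod 68)


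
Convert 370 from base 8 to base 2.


370 (base 8) = 248 (decimal)
248 (decimal) = 11111000 (base 2)


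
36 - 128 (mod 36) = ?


36 - 128 = -92
-92 mod 36 = 16


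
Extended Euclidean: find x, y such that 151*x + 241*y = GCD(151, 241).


Tabular extended Euclidean (each row: r = 151*s + 241*t):
r=151, s=1, t=0
r=241, s=0, t=1
q=0: r=151, s=1, t=0   [151*(1) + 241*(0) = 151]
q=1: r=90, s=-1, t=1   [151*(-1) + 241*(1) = 90]
q=1: r=61, s=2, t=-1   [151*(2) + 241*(-1) = 61]
q=1: r=29, s=-3, t=2   [151*(-3) + 241*(2) = 29]
q=2: r=3, s=8, t=-5   [151*(8) + 241*(-5) = 3]
q=9: r=2, s=-75, t=47   [151*(-75) + 241*(47) = 2]
q=1: r=1, s=83, t=-52   [151*(83) + 241*(-52) = 1]
q=2: r=0, s=-241, t=151   [151*(-241) + 241*(151) = 0]
GCD = 1; from the row with r=1: x=83, y=-52
Check: 151*(83) + 241*(-52) = 12533 - 12532 = 1

GCD = 1, x = 83, y = -52


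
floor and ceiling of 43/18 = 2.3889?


43/18 = 2.3889
floor = 2
ceil = 3

floor = 2, ceil = 3


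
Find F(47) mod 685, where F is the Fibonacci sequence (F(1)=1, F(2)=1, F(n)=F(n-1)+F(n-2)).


F(k) mod 685 for k=1..47:
1, 1, 2, 3, 5, 8, 13, 21, 34, 55, 89, 144, 233, 377, 610, 302, 227, 529, 71, 600, 671, 586, 572, 473, 360, 148, 508, 656, 479, 450, 244, 9, 253, 262, 515, 92, 607, 14, 621, 635, 571, 521, 407, 243, 650, 208, 173
F(47) mod 685 = 173


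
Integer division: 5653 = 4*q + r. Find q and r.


5653 = 4 * 1413 + 1
Check: 5652 + 1 = 5653

q = 1413, r = 1


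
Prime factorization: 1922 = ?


1922 / 2 = 961
961 / 31 = 31
31 / 31 = 1
1922 = 2 × 31^2


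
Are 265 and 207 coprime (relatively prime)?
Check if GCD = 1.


Euclidean algorithm:
265 = 1 * 207 + 58
207 = 3 * 58 + 33
58 = 1 * 33 + 25
33 = 1 * 25 + 8
25 = 3 * 8 + 1
8 = 8 * 1 + 0
GCD(265, 207) = 1

Yes, coprime (GCD = 1)


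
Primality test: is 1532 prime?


1532 / 2 = 766 (exact division)
1532 is NOT prime.

No, 1532 is not prime


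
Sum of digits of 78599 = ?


7 + 8 + 5 + 9 + 9 = 38


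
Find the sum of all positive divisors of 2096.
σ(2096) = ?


Divisors of 2096: 1, 2, 4, 8, 16, 131, 262, 524, 1048, 2096
Sum = 1 + 2 + 4 + 8 + 16 + 131 + 262 + 524 + 1048 + 2096 = 4092

σ(2096) = 4092


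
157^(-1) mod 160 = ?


Use the extended Euclidean algorithm on (160, 157); each row r = 160*s + 157*t:
r=160, s=1, t=0
r=157, s=0, t=1
q=1: r=3, s=1, t=-1   [160*(1) + 157*(-1) = 3]
q=52: r=1, s=-52, t=53   [160*(-52) + 157*(53) = 1]
q=3: r=0, s=157, t=-160   [160*(157) + 157*(-160) = 0]
GCD = 1 with t = 53, so 157*(53) ≡ 1 (mod 160)
Inverse = 53 mod 160 = 53
Check: 157 * 53 = 8321 ≡ 1 (mod 160)

157^(-1) ≡ 53 (mod 160)


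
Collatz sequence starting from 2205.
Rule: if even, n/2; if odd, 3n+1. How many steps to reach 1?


2205 → 6616 → 3308 → 1654 → 827 → 2482 → 1241 → 3724 → 1862 → 931 → 2794 → 1397 → 4192 → 2096 → 1048 → 524 → 262 → 131 → 394 → 197 → 592 → 296 → 148 → 74 → 37 → 112 → 56 → 28 → 14 → 7 → 22 → 11 → 34 → 17 → 52 → 26 → 13 → 40 → 20 → 10 → 5 → 16 → 8 → 4 → 2 → 1
Total steps = 45

45 steps


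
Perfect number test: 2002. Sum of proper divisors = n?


Proper divisors of 2002: 1, 2, 7, 11, 13, 14, 22, 26, 77, 91, 143, 154, 182, 286, 1001
Sum = 1 + 2 + 7 + 11 + 13 + 14 + 22 + 26 + 77 + 91 + 143 + 154 + 182 + 286 + 1001 = 2030

No, 2002 is not perfect (2030 ≠ 2002)


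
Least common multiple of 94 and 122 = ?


GCD(94, 122) = 2
LCM = 94*122/2 = 11468/2 = 5734

LCM = 5734


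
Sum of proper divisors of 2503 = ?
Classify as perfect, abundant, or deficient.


Proper divisors: 1
Sum = 1 = 1
1 < 2503 → deficient

s(2503) = 1 (deficient)


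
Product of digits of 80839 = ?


8 × 0 × 8 × 3 × 9 = 0


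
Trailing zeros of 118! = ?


floor(118/5) = 23
floor(118/25) = 4
Total = 27

27 trailing zeros


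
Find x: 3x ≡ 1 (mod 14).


GCD(3, 14) = 1, unique solution
a^(-1) mod 14 = 5
x = 5 * 1 mod 14 = 5

x ≡ 5 (mod 14)


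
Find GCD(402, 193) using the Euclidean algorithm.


402 = 2 * 193 + 16
193 = 12 * 16 + 1
16 = 16 * 1 + 0
GCD = 1


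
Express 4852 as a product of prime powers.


4852 / 2 = 2426
2426 / 2 = 1213
1213 / 1213 = 1
4852 = 2^2 × 1213


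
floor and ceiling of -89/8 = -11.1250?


-89/8 = -11.1250
floor = -12
ceil = -11

floor = -12, ceil = -11


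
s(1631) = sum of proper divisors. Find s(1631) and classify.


Proper divisors: 1, 7, 233
Sum = 1 + 7 + 233 = 241
241 < 1631 → deficient

s(1631) = 241 (deficient)


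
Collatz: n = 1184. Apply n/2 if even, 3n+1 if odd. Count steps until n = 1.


1184 → 592 → 296 → 148 → 74 → 37 → 112 → 56 → 28 → 14 → 7 → 22 → 11 → 34 → 17 → 52 → 26 → 13 → 40 → 20 → 10 → 5 → 16 → 8 → 4 → 2 → 1
Total steps = 26

26 steps


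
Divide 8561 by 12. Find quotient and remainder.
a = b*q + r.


8561 = 12 * 713 + 5
Check: 8556 + 5 = 8561

q = 713, r = 5


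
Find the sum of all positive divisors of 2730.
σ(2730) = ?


Divisors of 2730: 1, 2, 3, 5, 6, 7, 10, 13, 14, 15, 21, 26, 30, 35, 39, 42, 65, 70, 78, 91, 105, 130, 182, 195, 210, 273, 390, 455, 546, 910, 1365, 2730
Sum = 1 + 2 + 3 + 5 + 6 + 7 + 10 + 13 + 14 + 15 + 21 + 26 + 30 + 35 + 39 + 42 + 65 + 70 + 78 + 91 + 105 + 130 + 182 + 195 + 210 + 273 + 390 + 455 + 546 + 910 + 1365 + 2730 = 8064

σ(2730) = 8064


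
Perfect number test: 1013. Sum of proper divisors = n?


Proper divisors of 1013: 1
Sum = 1 = 1

No, 1013 is not perfect (1 ≠ 1013)


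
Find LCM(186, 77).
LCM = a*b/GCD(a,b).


GCD(186, 77) = 1
LCM = 186*77/1 = 14322/1 = 14322

LCM = 14322


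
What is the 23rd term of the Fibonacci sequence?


Sequence: 1, 1, 2, 3, 5, 8, 13, 21, 34, 55, 89, 144, 233, 377, 610, 987, 1597, 2584, 4181, 6765, 10946, 17711, 28657
F(23) = 28657


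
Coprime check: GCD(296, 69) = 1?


Euclidean algorithm:
296 = 4 * 69 + 20
69 = 3 * 20 + 9
20 = 2 * 9 + 2
9 = 4 * 2 + 1
2 = 2 * 1 + 0
GCD(296, 69) = 1

Yes, coprime (GCD = 1)


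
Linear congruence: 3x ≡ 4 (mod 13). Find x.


GCD(3, 13) = 1, unique solution
a^(-1) mod 13 = 9
x = 9 * 4 mod 13 = 10

x ≡ 10 (mod 13)


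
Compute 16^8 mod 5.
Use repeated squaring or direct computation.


16^1 mod 5 = 1
16^2 mod 5 = 1
16^3 mod 5 = 1
16^4 mod 5 = 1
16^5 mod 5 = 1
16^6 mod 5 = 1
16^7 mod 5 = 1
16^8 mod 5 = 1


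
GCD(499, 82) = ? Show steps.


499 = 6 * 82 + 7
82 = 11 * 7 + 5
7 = 1 * 5 + 2
5 = 2 * 2 + 1
2 = 2 * 1 + 0
GCD = 1


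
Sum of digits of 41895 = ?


4 + 1 + 8 + 9 + 5 = 27


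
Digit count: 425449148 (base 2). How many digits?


425449148 in base 2 = 11001010110111101011010111100
Number of digits = 29

29 digits (base 2)


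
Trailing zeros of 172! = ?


floor(172/5) = 34
floor(172/25) = 6
floor(172/125) = 1
Total = 41

41 trailing zeros


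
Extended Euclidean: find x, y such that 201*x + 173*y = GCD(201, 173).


Tabular extended Euclidean (each row: r = 201*s + 173*t):
r=201, s=1, t=0
r=173, s=0, t=1
q=1: r=28, s=1, t=-1   [201*(1) + 173*(-1) = 28]
q=6: r=5, s=-6, t=7   [201*(-6) + 173*(7) = 5]
q=5: r=3, s=31, t=-36   [201*(31) + 173*(-36) = 3]
q=1: r=2, s=-37, t=43   [201*(-37) + 173*(43) = 2]
q=1: r=1, s=68, t=-79   [201*(68) + 173*(-79) = 1]
q=2: r=0, s=-173, t=201   [201*(-173) + 173*(201) = 0]
GCD = 1; from the row with r=1: x=68, y=-79
Check: 201*(68) + 173*(-79) = 13668 - 13667 = 1

GCD = 1, x = 68, y = -79


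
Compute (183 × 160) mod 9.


183 × 160 = 29280
29280 mod 9 = 3


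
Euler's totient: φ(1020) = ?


1020 = 2^2 × 3 × 5 × 17
Prime factors: 2, 3, 5, 17
φ(1020) = 1020 × (1-1/2) × (1-1/3) × (1-1/5) × (1-1/17)
= 1020 × 1/2 × 2/3 × 4/5 × 16/17 = 256

φ(1020) = 256


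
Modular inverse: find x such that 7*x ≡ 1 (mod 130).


Use the extended Euclidean algorithm on (130, 7); each row r = 130*s + 7*t:
r=130, s=1, t=0
r=7, s=0, t=1
q=18: r=4, s=1, t=-18   [130*(1) + 7*(-18) = 4]
q=1: r=3, s=-1, t=19   [130*(-1) + 7*(19) = 3]
q=1: r=1, s=2, t=-37   [130*(2) + 7*(-37) = 1]
q=3: r=0, s=-7, t=130   [130*(-7) + 7*(130) = 0]
GCD = 1 with t = -37, so 7*(-37) ≡ 1 (mod 130)
Inverse = -37 mod 130 = 93
Check: 7 * 93 = 651 ≡ 1 (mod 130)

7^(-1) ≡ 93 (mod 130)


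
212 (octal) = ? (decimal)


212 (base 8) = 138 (decimal)
138 (decimal) = 138 (base 10)


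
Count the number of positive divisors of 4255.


4255 = 5^1 × 23^1 × 37^1
d(4255) = (1+1) × (1+1) × (1+1) = 8

8 divisors


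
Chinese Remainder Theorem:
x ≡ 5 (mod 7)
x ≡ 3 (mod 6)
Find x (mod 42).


M = 7*6 = 42
M1 = M/7 = 6, M2 = M/6 = 7
M1^(-1) mod 7 = 6, M2^(-1) mod 6 = 1
x = 5*6*6 + 3*7*1 = 201
201 mod 42 = 33
Check: 33 mod 7 = 5 ✓, 33 mod 6 = 3 ✓

x ≡ 33 (mod 42)


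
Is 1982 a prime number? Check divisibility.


1982 / 2 = 991 (exact division)
1982 is NOT prime.

No, 1982 is not prime


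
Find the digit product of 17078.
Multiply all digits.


1 × 7 × 0 × 7 × 8 = 0


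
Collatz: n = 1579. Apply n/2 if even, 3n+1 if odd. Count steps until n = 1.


1579 → 4738 → 2369 → 7108 → 3554 → 1777 → 5332 → 2666 → 1333 → 4000 → 2000 → 1000 → 500 → 250 → 125 → 376 → 188 → 94 → 47 → 142 → 71 → 214 → 107 → 322 → 161 → 484 → 242 → 121 → 364 → 182 → 91 → 274 → 137 → 412 → 206 → 103 → 310 → 155 → 466 → 233 → 700 → 350 → 175 → 526 → 263 → 790 → 395 → 1186 → 593 → 1780 → 890 → 445 → 1336 → 668 → 334 → 167 → 502 → 251 → 754 → 377 → 1132 → 566 → 283 → 850 → 425 → 1276 → 638 → 319 → 958 → 479 → 1438 → 719 → 2158 → 1079 → 3238 → 1619 → 4858 → 2429 → 7288 → 3644 → 1822 → 911 → 2734 → 1367 → 4102 → 2051 → 6154 → 3077 → 9232 → 4616 → 2308 → 1154 → 577 → 1732 → 866 → 433 → 1300 → 650 → 325 → 976 → 488 → 244 → 122 → 61 → 184 → 92 → 46 → 23 → 70 → 35 → 106 → 53 → 160 → 80 → 40 → 20 → 10 → 5 → 16 → 8 → 4 → 2 → 1
Total steps = 122

122 steps


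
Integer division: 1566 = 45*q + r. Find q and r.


1566 = 45 * 34 + 36
Check: 1530 + 36 = 1566

q = 34, r = 36


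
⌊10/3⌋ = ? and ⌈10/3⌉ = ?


10/3 = 3.3333
floor = 3
ceil = 4

floor = 3, ceil = 4


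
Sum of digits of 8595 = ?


8 + 5 + 9 + 5 = 27


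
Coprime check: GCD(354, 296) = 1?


Euclidean algorithm:
354 = 1 * 296 + 58
296 = 5 * 58 + 6
58 = 9 * 6 + 4
6 = 1 * 4 + 2
4 = 2 * 2 + 0
GCD(354, 296) = 2

No, not coprime (GCD = 2)


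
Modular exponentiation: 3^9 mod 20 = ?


3^1 mod 20 = 3
3^2 mod 20 = 9
3^3 mod 20 = 7
3^4 mod 20 = 1
3^5 mod 20 = 3
3^6 mod 20 = 9
3^7 mod 20 = 7
3^8 mod 20 = 1
3^9 mod 20 = 3


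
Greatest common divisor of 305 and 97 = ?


305 = 3 * 97 + 14
97 = 6 * 14 + 13
14 = 1 * 13 + 1
13 = 13 * 1 + 0
GCD = 1


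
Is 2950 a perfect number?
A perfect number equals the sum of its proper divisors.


Proper divisors of 2950: 1, 2, 5, 10, 25, 50, 59, 118, 295, 590, 1475
Sum = 1 + 2 + 5 + 10 + 25 + 50 + 59 + 118 + 295 + 590 + 1475 = 2630

No, 2950 is not perfect (2630 ≠ 2950)


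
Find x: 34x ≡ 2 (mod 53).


GCD(34, 53) = 1, unique solution
a^(-1) mod 53 = 39
x = 39 * 2 mod 53 = 25

x ≡ 25 (mod 53)


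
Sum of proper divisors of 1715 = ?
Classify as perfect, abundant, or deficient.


Proper divisors: 1, 5, 7, 35, 49, 245, 343
Sum = 1 + 5 + 7 + 35 + 49 + 245 + 343 = 685
685 < 1715 → deficient

s(1715) = 685 (deficient)


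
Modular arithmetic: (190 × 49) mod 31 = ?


190 × 49 = 9310
9310 mod 31 = 10


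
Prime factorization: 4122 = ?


4122 / 2 = 2061
2061 / 3 = 687
687 / 3 = 229
229 / 229 = 1
4122 = 2 × 3^2 × 229


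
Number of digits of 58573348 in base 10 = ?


58573348 has 8 digits in base 10
floor(log10(58573348)) + 1 = floor(7.7677) + 1 = 8

8 digits (base 10)


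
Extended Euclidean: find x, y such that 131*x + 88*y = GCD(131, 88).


Tabular extended Euclidean (each row: r = 131*s + 88*t):
r=131, s=1, t=0
r=88, s=0, t=1
q=1: r=43, s=1, t=-1   [131*(1) + 88*(-1) = 43]
q=2: r=2, s=-2, t=3   [131*(-2) + 88*(3) = 2]
q=21: r=1, s=43, t=-64   [131*(43) + 88*(-64) = 1]
q=2: r=0, s=-88, t=131   [131*(-88) + 88*(131) = 0]
GCD = 1; from the row with r=1: x=43, y=-64
Check: 131*(43) + 88*(-64) = 5633 - 5632 = 1

GCD = 1, x = 43, y = -64


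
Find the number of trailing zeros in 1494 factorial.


floor(1494/5) = 298
floor(1494/25) = 59
floor(1494/125) = 11
floor(1494/625) = 2
Total = 370

370 trailing zeros


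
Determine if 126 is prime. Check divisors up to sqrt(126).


126 / 2 = 63 (exact division)
126 is NOT prime.

No, 126 is not prime
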